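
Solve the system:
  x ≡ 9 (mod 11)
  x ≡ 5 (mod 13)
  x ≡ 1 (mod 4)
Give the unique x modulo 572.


Moduli 11, 13, 4 are pairwise coprime; by CRT there is a unique solution modulo M = 11 · 13 · 4 = 572.
Solve pairwise, accumulating the modulus:
  Start with x ≡ 9 (mod 11).
  Combine with x ≡ 5 (mod 13): since gcd(11, 13) = 1, we get a unique residue mod 143.
    Write x = 9 + 11·t and substitute into x ≡ 5 (mod 13): 11·t ≡ 5 − 9 = -4 (mod 13).
    Reduce coefficients mod 13: 11·t ≡ 9 (mod 13).
    The inverse of 11 mod 13 is 6 (since 11·6 = 66 = 5·13 + 1), so t ≡ 6·9 = 54 ≡ 2 (mod 13).
    Then x = 9 + 11·2 = 31, valid modulo lcm(11, 13) = 143: x ≡ 31 (mod 143).
  Combine with x ≡ 1 (mod 4): since gcd(143, 4) = 1, we get a unique residue mod 572.
    Write x = 31 + 143·t and substitute into x ≡ 1 (mod 4): 143·t ≡ 1 − 31 = -30 (mod 4).
    Reduce coefficients mod 4: 3·t ≡ 2 (mod 4).
    The inverse of 3 mod 4 is 3 (since 3·3 = 9 = 2·4 + 1), so t ≡ 3·2 = 6 ≡ 2 (mod 4).
    Then x = 31 + 143·2 = 317, valid modulo lcm(143, 4) = 572: x ≡ 317 (mod 572).
Verify: 317 mod 11 = 9 ✓, 317 mod 13 = 5 ✓, 317 mod 4 = 1 ✓.

x ≡ 317 (mod 572).


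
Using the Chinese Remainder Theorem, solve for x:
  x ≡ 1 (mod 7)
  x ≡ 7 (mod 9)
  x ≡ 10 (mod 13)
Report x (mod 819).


Moduli 7, 9, 13 are pairwise coprime; by CRT there is a unique solution modulo M = 7 · 9 · 13 = 819.
Solve pairwise, accumulating the modulus:
  Start with x ≡ 1 (mod 7).
  Combine with x ≡ 7 (mod 9): since gcd(7, 9) = 1, we get a unique residue mod 63.
    Write x = 1 + 7·t and substitute into x ≡ 7 (mod 9): 7·t ≡ 7 − 1 = 6 (mod 9).
    The inverse of 7 mod 9 is 4 (since 7·4 = 28 = 3·9 + 1), so t ≡ 4·6 = 24 ≡ 6 (mod 9).
    Then x = 1 + 7·6 = 43, valid modulo lcm(7, 9) = 63: x ≡ 43 (mod 63).
  Combine with x ≡ 10 (mod 13): since gcd(63, 13) = 1, we get a unique residue mod 819.
    Write x = 43 + 63·t and substitute into x ≡ 10 (mod 13): 63·t ≡ 10 − 43 = -33 (mod 13).
    Reduce coefficients mod 13: 11·t ≡ 6 (mod 13).
    The inverse of 11 mod 13 is 6 (since 11·6 = 66 = 5·13 + 1), so t ≡ 6·6 = 36 ≡ 10 (mod 13).
    Then x = 43 + 63·10 = 673, valid modulo lcm(63, 13) = 819: x ≡ 673 (mod 819).
Verify: 673 mod 7 = 1 ✓, 673 mod 9 = 7 ✓, 673 mod 13 = 10 ✓.

x ≡ 673 (mod 819).


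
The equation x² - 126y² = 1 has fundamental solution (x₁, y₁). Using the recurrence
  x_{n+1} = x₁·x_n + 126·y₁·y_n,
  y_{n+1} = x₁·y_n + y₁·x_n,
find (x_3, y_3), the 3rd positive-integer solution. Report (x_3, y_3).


Step 1: Find the fundamental solution (x₁, y₁) of x² - 126y² = 1.
  Expand √126 as a continued fraction. a₀ = ⌊√126⌋ = 11; iterate m_{k+1} = d_k·a_k − m_k, d_{k+1} = (126 − m_{k+1}²)/d_k, a_{k+1} = ⌊(a₀ + m_{k+1})/d_{k+1}⌋ (starting m₀ = 0, d₀ = 1), with convergents p_k = a_k·p_{k-1} + p_{k-2}, q_k = a_k·q_{k-1} + q_{k-2} (p₋₁ = 1, q₋₁ = 0):
  k = 0: a₀ = 11; p₀/q₀ = 11/1; p₀² − 126·q₀² = 121 − 126 = -5.
  k = 1: m = 11, d = 5, a = ⌊(11 + 11)/5⌋ = 4; p/q = (4·11 + 1)/(4·1 + 0) = 45/4; p² − 126·q² = 2025 − 2016 = 9.
  k = 2: m = 9, d = 9, a = ⌊(11 + 9)/9⌋ = 2; p/q = (2·45 + 11)/(2·4 + 1) = 101/9; p² − 126·q² = 10201 − 10206 = -5.
  k = 3: m = 9, d = 5, a = ⌊(11 + 9)/5⌋ = 4; p/q = (4·101 + 45)/(4·9 + 4) = 449/40; p² − 126·q² = 201601 − 201600 = 1.
  The first convergent with p² − 126·q² = 1 gives the fundamental solution (x₁, y₁) = (449, 40).
Step 2: Apply the recurrence (x_{n+1}, y_{n+1}) = (x₁x_n + 126y₁y_n, x₁y_n + y₁x_n) repeatedly.
  From (x_1, y_1) = (449, 40): x_2 = 449·449 + 126·40·40 = 403201; y_2 = 449·40 + 40·449 = 35920.
  From (x_2, y_2) = (403201, 35920): x_3 = 449·403201 + 126·40·35920 = 362074049; y_3 = 449·35920 + 40·403201 = 32256120.
Step 3: Verify x_3² - 126·y_3² = 131097616959254401 - 131097616959254400 = 1 (should be 1). ✓

(x_1, y_1) = (449, 40); (x_3, y_3) = (362074049, 32256120).


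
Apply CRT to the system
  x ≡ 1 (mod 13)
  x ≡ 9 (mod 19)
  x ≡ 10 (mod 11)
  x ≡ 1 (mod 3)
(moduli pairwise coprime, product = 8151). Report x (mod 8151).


Product of moduli M = 13 · 19 · 11 · 3 = 8151.
Merge one congruence at a time:
  Start: x ≡ 1 (mod 13).
  Combine with x ≡ 9 (mod 19); new modulus lcm = 247.
    Write x = 1 + 13·t and substitute into x ≡ 9 (mod 19): 13·t ≡ 9 − 1 = 8 (mod 19).
    The inverse of 13 mod 19 is 3 (since 13·3 = 39 = 2·19 + 1), so t ≡ 3·8 = 24 ≡ 5 (mod 19).
    Then x = 1 + 13·5 = 66, valid modulo lcm(13, 19) = 247: x ≡ 66 (mod 247).
  Combine with x ≡ 10 (mod 11); new modulus lcm = 2717.
    Write x = 66 + 247·t and substitute into x ≡ 10 (mod 11): 247·t ≡ 10 − 66 = -56 (mod 11).
    Reduce coefficients mod 11: 5·t ≡ 10 (mod 11).
    The inverse of 5 mod 11 is 9 (since 5·9 = 45 = 4·11 + 1), so t ≡ 9·10 = 90 ≡ 2 (mod 11).
    Then x = 66 + 247·2 = 560, valid modulo lcm(247, 11) = 2717: x ≡ 560 (mod 2717).
  Combine with x ≡ 1 (mod 3); new modulus lcm = 8151.
    Write x = 560 + 2717·t and substitute into x ≡ 1 (mod 3): 2717·t ≡ 1 − 560 = -559 (mod 3).
    Reduce coefficients mod 3: 2·t ≡ 2 (mod 3).
    The inverse of 2 mod 3 is 2 (since 2·2 = 4 = 1·3 + 1), so t ≡ 2·2 = 4 ≡ 1 (mod 3).
    Then x = 560 + 2717·1 = 3277, valid modulo lcm(2717, 3) = 8151: x ≡ 3277 (mod 8151).
Verify against each original: 3277 mod 13 = 1, 3277 mod 19 = 9, 3277 mod 11 = 10, 3277 mod 3 = 1.

x ≡ 3277 (mod 8151).


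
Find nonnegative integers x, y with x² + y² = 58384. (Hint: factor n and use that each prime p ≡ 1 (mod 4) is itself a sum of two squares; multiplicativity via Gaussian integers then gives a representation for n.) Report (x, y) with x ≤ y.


Step 1: Factor n = 58384 = 2^4 · 41 · 89.
Step 2: Check the mod-4 condition on each prime factor: 2 = 2 (special); 41 ≡ 1 (mod 4), exponent 1; 89 ≡ 1 (mod 4), exponent 1.
All primes ≡ 3 (mod 4) appear to even exponent (or don't appear), so by the two-squares theorem n IS expressible as a sum of two squares.
Step 3: Build a representation. Group n = k² · m with k = 4 and m = 41 · 89 = 3649 (a product of primes ≡ 1 (mod 4)); a representation of m scales to one of n via (k·x)² + (k·y)² = k²(x² + y²). Each prime p ≡ 1 (mod 4) is itself a sum of two squares; find a² by testing p − a² for a perfect square:
  41: 41 − 1² = 40, 41 − 2² = 37, 41 − 3² = 32, 41 − 4² = 25 = 5² ⇒ 41 = 4² + 5².
  89: 89 − 1² = 88, 89 − 2² = 85, 89 − 3² = 80, 89 − 4² = 73, 89 − 5² = 64 = 8² ⇒ 89 = 5² + 8².
  Combine using the Brahmagupta–Fibonacci identity (a² + b²)(c² + d²) = (ac − bd)² + (ad + bc)² = (ac + bd)² + (ad − bc)²:
  41 · 89 = 3649: from (4² + 5²)(5² + 8²), take (4·5 − 5·8, 4·8 + 5·5) = (20 − 40, 32 + 25) = (-20, 57); dropping signs (only squares matter) gives (20, 57); check 20² + 57² = 400 + 3249 = 3649 ✓.
  Scale by k = 4: (4·20, 4·57) = (80, 228).
Step 4: Order so x ≤ y and verify: 80² + 228² = 6400 + 51984 = 58384 = n. ✓

n = 58384 = 80² + 228² (one valid representation with x ≤ y).


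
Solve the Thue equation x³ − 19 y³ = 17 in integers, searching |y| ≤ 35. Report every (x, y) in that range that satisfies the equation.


The equation is x³ - 19y³ = 17. For fixed y, x³ = 19·y³ + 17, so a solution requires the RHS to be a perfect cube.
Strategy: iterate y from -35 to 35, compute RHS = 19·y³ + 17, and check whether it is a (positive or negative) perfect cube.
Check small values of y:
  y = 0: RHS = 17 is not a perfect cube.
  y = 1: RHS = 36 is not a perfect cube.
  y = -1: RHS = -2 is not a perfect cube.
  y = 2: RHS = 169 is not a perfect cube.
  y = -2: RHS = -135 is not a perfect cube.
  y = 3: RHS = 530 is not a perfect cube.
  y = -3: RHS = -496 is not a perfect cube.
Continuing the search up to |y| = 35 finds no solutions either.
No (x, y) in the scanned range satisfies the equation.

No integer solutions with |y| ≤ 35.


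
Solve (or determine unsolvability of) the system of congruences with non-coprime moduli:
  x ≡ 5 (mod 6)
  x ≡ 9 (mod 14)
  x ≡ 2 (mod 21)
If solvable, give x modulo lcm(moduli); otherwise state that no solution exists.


Moduli 6, 14, 21 are not pairwise coprime, so CRT works modulo lcm(m_i) when all pairwise compatibility conditions hold.
Pairwise compatibility: gcd(m_i, m_j) must divide a_i - a_j for every pair.
Merge one congruence at a time:
  Start: x ≡ 5 (mod 6).
  Combine with x ≡ 9 (mod 14): gcd(6, 14) = 2; 9 - 5 = 4, which IS divisible by 2, so compatible.
    Write x = 5 + 6·t and substitute into x ≡ 9 (mod 14): 6·t ≡ 9 − 5 = 4 (mod 14).
    Divide the congruence (and modulus) by g = 2: 3·t ≡ 2 (mod 7).
    The inverse of 3 mod 7 is 5 (since 3·5 = 15 = 2·7 + 1), so t ≡ 5·2 = 10 ≡ 3 (mod 7).
    Then x = 5 + 6·3 = 23, valid modulo lcm(6, 14) = 42: x ≡ 23 (mod 42).
  Combine with x ≡ 2 (mod 21): gcd(42, 21) = 21; 2 - 23 = -21, which IS divisible by 21, so compatible.
    Write x = 23 + 42·t and substitute into x ≡ 2 (mod 21): 42·t ≡ 2 − 23 = -21 (mod 21).
    Divide the congruence (and modulus) by g = 21: 2·t ≡ -1 (mod 1).
    Modulo 1 every t works; take t = 0.
    Then x = 23 + 42·0 = 23, valid modulo lcm(42, 21) = 42: x ≡ 23 (mod 42).
Verify: 23 mod 6 = 5, 23 mod 14 = 9, 23 mod 21 = 2.

x ≡ 23 (mod 42).


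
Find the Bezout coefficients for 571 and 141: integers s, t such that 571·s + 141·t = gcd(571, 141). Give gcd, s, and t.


Euclidean algorithm on (571, 141) — divide until remainder is 0:
  571 = 4 · 141 + 7
  141 = 20 · 7 + 1
  7 = 7 · 1 + 0
gcd(571, 141) = 1.
Track Bezout coefficients alongside the remainders: start with r₀ = 571 = a·1 + b·0 (s = 1, t = 0) and r₁ = 141 = a·0 + b·1 (s = 0, t = 1); each new remainder r_{k+1} = r_{k-1} − q_k·r_k inherits s_{k+1} = s_{k-1} − q_k·s_k, t_{k+1} = t_{k-1} − q_k·t_k, so r_k = a·s_k + b·t_k at every step:
  q = 4: r = 7, s = 1 − 4·0 = 1, t = 0 − 4·1 = -4  (check: 571·1 + 141·(-4) = 7)
  q = 20: r = 1, s = 0 − 20·1 = -20, t = 1 − 20·(-4) = 81  (check: 571·(-20) + 141·81 = 1)
The row with r = 1 (the gcd) gives the Bezout coefficients s = -20, t = 81.
Result: 571 · (-20) + 141 · (81) = 1.

gcd(571, 141) = 1; s = -20, t = 81 (check: 571·(-20) + 141·81 = 1).


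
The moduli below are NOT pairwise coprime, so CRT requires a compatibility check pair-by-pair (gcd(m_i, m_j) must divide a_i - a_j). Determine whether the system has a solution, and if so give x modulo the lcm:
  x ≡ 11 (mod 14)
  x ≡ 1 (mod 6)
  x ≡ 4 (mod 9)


Moduli 14, 6, 9 are not pairwise coprime, so CRT works modulo lcm(m_i) when all pairwise compatibility conditions hold.
Pairwise compatibility: gcd(m_i, m_j) must divide a_i - a_j for every pair.
Merge one congruence at a time:
  Start: x ≡ 11 (mod 14).
  Combine with x ≡ 1 (mod 6): gcd(14, 6) = 2; 1 - 11 = -10, which IS divisible by 2, so compatible.
    Write x = 11 + 14·t and substitute into x ≡ 1 (mod 6): 14·t ≡ 1 − 11 = -10 (mod 6).
    Divide the congruence (and modulus) by g = 2: 7·t ≡ -5 (mod 3).
    Reduce coefficients mod 3: 1·t ≡ 1 (mod 3).
    So t ≡ 1 (mod 3).
    Then x = 11 + 14·1 = 25, valid modulo lcm(14, 6) = 42: x ≡ 25 (mod 42).
  Combine with x ≡ 4 (mod 9): gcd(42, 9) = 3; 4 - 25 = -21, which IS divisible by 3, so compatible.
    Write x = 25 + 42·t and substitute into x ≡ 4 (mod 9): 42·t ≡ 4 − 25 = -21 (mod 9).
    Divide the congruence (and modulus) by g = 3: 14·t ≡ -7 (mod 3).
    Reduce coefficients mod 3: 2·t ≡ 2 (mod 3).
    The inverse of 2 mod 3 is 2 (since 2·2 = 4 = 1·3 + 1), so t ≡ 2·2 = 4 ≡ 1 (mod 3).
    Then x = 25 + 42·1 = 67, valid modulo lcm(42, 9) = 126: x ≡ 67 (mod 126).
Verify: 67 mod 14 = 11, 67 mod 6 = 1, 67 mod 9 = 4.

x ≡ 67 (mod 126).


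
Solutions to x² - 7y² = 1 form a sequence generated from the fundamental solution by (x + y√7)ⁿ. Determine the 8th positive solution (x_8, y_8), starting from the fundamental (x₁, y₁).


Step 1: Find the fundamental solution (x₁, y₁) of x² - 7y² = 1.
  Expand √7 as a continued fraction. a₀ = ⌊√7⌋ = 2; iterate m_{k+1} = d_k·a_k − m_k, d_{k+1} = (7 − m_{k+1}²)/d_k, a_{k+1} = ⌊(a₀ + m_{k+1})/d_{k+1}⌋ (starting m₀ = 0, d₀ = 1), with convergents p_k = a_k·p_{k-1} + p_{k-2}, q_k = a_k·q_{k-1} + q_{k-2} (p₋₁ = 1, q₋₁ = 0):
  k = 0: a₀ = 2; p₀/q₀ = 2/1; p₀² − 7·q₀² = 4 − 7 = -3.
  k = 1: m = 2, d = 3, a = ⌊(2 + 2)/3⌋ = 1; p/q = (1·2 + 1)/(1·1 + 0) = 3/1; p² − 7·q² = 9 − 7 = 2.
  k = 2: m = 1, d = 2, a = ⌊(2 + 1)/2⌋ = 1; p/q = (1·3 + 2)/(1·1 + 1) = 5/2; p² − 7·q² = 25 − 28 = -3.
  k = 3: m = 1, d = 3, a = ⌊(2 + 1)/3⌋ = 1; p/q = (1·5 + 3)/(1·2 + 1) = 8/3; p² − 7·q² = 64 − 63 = 1.
  The first convergent with p² − 7·q² = 1 gives the fundamental solution (x₁, y₁) = (8, 3).
Step 2: Apply the recurrence (x_{n+1}, y_{n+1}) = (x₁x_n + 7y₁y_n, x₁y_n + y₁x_n) repeatedly.
  From (x_1, y_1) = (8, 3): x_2 = 8·8 + 7·3·3 = 127; y_2 = 8·3 + 3·8 = 48.
  From (x_2, y_2) = (127, 48): x_3 = 8·127 + 7·3·48 = 2024; y_3 = 8·48 + 3·127 = 765.
  From (x_3, y_3) = (2024, 765): x_4 = 8·2024 + 7·3·765 = 32257; y_4 = 8·765 + 3·2024 = 12192.
  From (x_4, y_4) = (32257, 12192): x_5 = 8·32257 + 7·3·12192 = 514088; y_5 = 8·12192 + 3·32257 = 194307.
  From (x_5, y_5) = (514088, 194307): x_6 = 8·514088 + 7·3·194307 = 8193151; y_6 = 8·194307 + 3·514088 = 3096720.
  From (x_6, y_6) = (8193151, 3096720): x_7 = 8·8193151 + 7·3·3096720 = 130576328; y_7 = 8·3096720 + 3·8193151 = 49353213.
  From (x_7, y_7) = (130576328, 49353213): x_8 = 8·130576328 + 7·3·49353213 = 2081028097; y_8 = 8·49353213 + 3·130576328 = 786554688.
Step 3: Verify x_8² - 7·y_8² = 4330677940503441409 - 4330677940503441408 = 1 (should be 1). ✓

(x_1, y_1) = (8, 3); (x_8, y_8) = (2081028097, 786554688).


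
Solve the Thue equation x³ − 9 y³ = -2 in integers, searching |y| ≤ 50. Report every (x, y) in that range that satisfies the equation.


The equation is x³ - 9y³ = -2. For fixed y, x³ = 9·y³ − 2, so a solution requires the RHS to be a perfect cube.
Strategy: iterate y from -50 to 50, compute RHS = 9·y³ − 2, and check whether it is a (positive or negative) perfect cube.
Check small values of y:
  y = 0: RHS = -2 is not a perfect cube.
  y = 1: RHS = 7 is not a perfect cube.
  y = -1: RHS = -11 is not a perfect cube.
  y = 2: RHS = 70 is not a perfect cube.
  y = -2: RHS = -74 is not a perfect cube.
  y = 3: RHS = 241 is not a perfect cube.
  y = -3: RHS = -245 is not a perfect cube.
Continuing the search up to |y| = 50 finds no solutions either.
No (x, y) in the scanned range satisfies the equation.

No integer solutions with |y| ≤ 50.


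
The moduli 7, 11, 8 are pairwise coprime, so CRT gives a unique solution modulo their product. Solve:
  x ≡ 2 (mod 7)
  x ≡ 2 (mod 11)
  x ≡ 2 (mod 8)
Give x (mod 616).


Moduli 7, 11, 8 are pairwise coprime; by CRT there is a unique solution modulo M = 7 · 11 · 8 = 616.
Solve pairwise, accumulating the modulus:
  Start with x ≡ 2 (mod 7).
  Combine with x ≡ 2 (mod 11): since gcd(7, 11) = 1, we get a unique residue mod 77.
    Write x = 2 + 7·t and substitute into x ≡ 2 (mod 11): 7·t ≡ 2 − 2 = 0 (mod 11).
    The inverse of 7 mod 11 is 8 (since 7·8 = 56 = 5·11 + 1), so t ≡ 8·0 = 0 ≡ 0 (mod 11).
    Then x = 2 + 7·0 = 2, valid modulo lcm(7, 11) = 77: x ≡ 2 (mod 77).
  Combine with x ≡ 2 (mod 8): since gcd(77, 8) = 1, we get a unique residue mod 616.
    Write x = 2 + 77·t and substitute into x ≡ 2 (mod 8): 77·t ≡ 2 − 2 = 0 (mod 8).
    Reduce coefficients mod 8: 5·t ≡ 0 (mod 8).
    The inverse of 5 mod 8 is 5 (since 5·5 = 25 = 3·8 + 1), so t ≡ 5·0 = 0 ≡ 0 (mod 8).
    Then x = 2 + 77·0 = 2, valid modulo lcm(77, 8) = 616: x ≡ 2 (mod 616).
Verify: 2 mod 7 = 2 ✓, 2 mod 11 = 2 ✓, 2 mod 8 = 2 ✓.

x ≡ 2 (mod 616).


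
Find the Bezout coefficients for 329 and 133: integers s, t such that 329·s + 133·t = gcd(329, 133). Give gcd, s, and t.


Euclidean algorithm on (329, 133) — divide until remainder is 0:
  329 = 2 · 133 + 63
  133 = 2 · 63 + 7
  63 = 9 · 7 + 0
gcd(329, 133) = 7.
Track Bezout coefficients alongside the remainders: start with r₀ = 329 = a·1 + b·0 (s = 1, t = 0) and r₁ = 133 = a·0 + b·1 (s = 0, t = 1); each new remainder r_{k+1} = r_{k-1} − q_k·r_k inherits s_{k+1} = s_{k-1} − q_k·s_k, t_{k+1} = t_{k-1} − q_k·t_k, so r_k = a·s_k + b·t_k at every step:
  q = 2: r = 63, s = 1 − 2·0 = 1, t = 0 − 2·1 = -2  (check: 329·1 + 133·(-2) = 63)
  q = 2: r = 7, s = 0 − 2·1 = -2, t = 1 − 2·(-2) = 5  (check: 329·(-2) + 133·5 = 7)
The row with r = 7 (the gcd) gives the Bezout coefficients s = -2, t = 5.
Result: 329 · (-2) + 133 · (5) = 7.

gcd(329, 133) = 7; s = -2, t = 5 (check: 329·(-2) + 133·5 = 7).


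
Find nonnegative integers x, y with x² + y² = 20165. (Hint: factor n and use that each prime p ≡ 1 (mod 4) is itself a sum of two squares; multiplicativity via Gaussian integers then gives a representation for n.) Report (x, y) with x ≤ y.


Step 1: Factor n = 20165 = 5 · 37 · 109.
Step 2: Check the mod-4 condition on each prime factor: 5 ≡ 1 (mod 4), exponent 1; 37 ≡ 1 (mod 4), exponent 1; 109 ≡ 1 (mod 4), exponent 1.
All primes ≡ 3 (mod 4) appear to even exponent (or don't appear), so by the two-squares theorem n IS expressible as a sum of two squares.
Step 3: Build a representation. Here n = 5 · 37 · 109 is a product of primes ≡ 1 (mod 4). Each prime p ≡ 1 (mod 4) is itself a sum of two squares; find a² by testing p − a² for a perfect square:
  5: 5 − 1² = 4 = 2² ⇒ 5 = 1² + 2².
  37: 37 − 1² = 36 = 6² ⇒ 37 = 1² + 6².
  109: 109 − 1² = 108, 109 − 2² = 105, 109 − 3² = 100 = 10² ⇒ 109 = 3² + 10².
  Combine using the Brahmagupta–Fibonacci identity (a² + b²)(c² + d²) = (ac − bd)² + (ad + bc)² = (ac + bd)² + (ad − bc)²:
  5 · 37 = 185: from (1² + 2²)(1² + 6²), take (1·1 − 2·6, 1·6 + 2·1) = (1 − 12, 6 + 2) = (-11, 8); dropping signs (only squares matter) gives (11, 8); check 11² + 8² = 121 + 64 = 185 ✓.
  185 · 109 = 20165: from (11² + 8²)(3² + 10²), take (11·3 − 8·10, 11·10 + 8·3) = (33 − 80, 110 + 24) = (-47, 134); dropping signs (only squares matter) gives (47, 134); check 47² + 134² = 2209 + 17956 = 20165 ✓.
Step 4: Order so x ≤ y and verify: 47² + 134² = 2209 + 17956 = 20165 = n. ✓

n = 20165 = 47² + 134² (one valid representation with x ≤ y).


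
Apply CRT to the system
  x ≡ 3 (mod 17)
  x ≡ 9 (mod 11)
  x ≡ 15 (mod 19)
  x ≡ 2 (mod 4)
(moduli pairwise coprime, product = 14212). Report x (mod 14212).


Product of moduli M = 17 · 11 · 19 · 4 = 14212.
Merge one congruence at a time:
  Start: x ≡ 3 (mod 17).
  Combine with x ≡ 9 (mod 11); new modulus lcm = 187.
    Write x = 3 + 17·t and substitute into x ≡ 9 (mod 11): 17·t ≡ 9 − 3 = 6 (mod 11).
    Reduce coefficients mod 11: 6·t ≡ 6 (mod 11).
    The inverse of 6 mod 11 is 2 (since 6·2 = 12 = 1·11 + 1), so t ≡ 2·6 = 12 ≡ 1 (mod 11).
    Then x = 3 + 17·1 = 20, valid modulo lcm(17, 11) = 187: x ≡ 20 (mod 187).
  Combine with x ≡ 15 (mod 19); new modulus lcm = 3553.
    Write x = 20 + 187·t and substitute into x ≡ 15 (mod 19): 187·t ≡ 15 − 20 = -5 (mod 19).
    Reduce coefficients mod 19: 16·t ≡ 14 (mod 19).
    The inverse of 16 mod 19 is 6 (since 16·6 = 96 = 5·19 + 1), so t ≡ 6·14 = 84 ≡ 8 (mod 19).
    Then x = 20 + 187·8 = 1516, valid modulo lcm(187, 19) = 3553: x ≡ 1516 (mod 3553).
  Combine with x ≡ 2 (mod 4); new modulus lcm = 14212.
    Write x = 1516 + 3553·t and substitute into x ≡ 2 (mod 4): 3553·t ≡ 2 − 1516 = -1514 (mod 4).
    Reduce coefficients mod 4: 1·t ≡ 2 (mod 4).
    So t ≡ 2 (mod 4).
    Then x = 1516 + 3553·2 = 8622, valid modulo lcm(3553, 4) = 14212: x ≡ 8622 (mod 14212).
Verify against each original: 8622 mod 17 = 3, 8622 mod 11 = 9, 8622 mod 19 = 15, 8622 mod 4 = 2.

x ≡ 8622 (mod 14212).


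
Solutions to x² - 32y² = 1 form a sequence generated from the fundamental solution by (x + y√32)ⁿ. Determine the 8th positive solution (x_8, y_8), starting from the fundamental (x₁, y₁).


Step 1: Find the fundamental solution (x₁, y₁) of x² - 32y² = 1.
  Expand √32 as a continued fraction. a₀ = ⌊√32⌋ = 5; iterate m_{k+1} = d_k·a_k − m_k, d_{k+1} = (32 − m_{k+1}²)/d_k, a_{k+1} = ⌊(a₀ + m_{k+1})/d_{k+1}⌋ (starting m₀ = 0, d₀ = 1), with convergents p_k = a_k·p_{k-1} + p_{k-2}, q_k = a_k·q_{k-1} + q_{k-2} (p₋₁ = 1, q₋₁ = 0):
  k = 0: a₀ = 5; p₀/q₀ = 5/1; p₀² − 32·q₀² = 25 − 32 = -7.
  k = 1: m = 5, d = 7, a = ⌊(5 + 5)/7⌋ = 1; p/q = (1·5 + 1)/(1·1 + 0) = 6/1; p² − 32·q² = 36 − 32 = 4.
  k = 2: m = 2, d = 4, a = ⌊(5 + 2)/4⌋ = 1; p/q = (1·6 + 5)/(1·1 + 1) = 11/2; p² − 32·q² = 121 − 128 = -7.
  k = 3: m = 2, d = 7, a = ⌊(5 + 2)/7⌋ = 1; p/q = (1·11 + 6)/(1·2 + 1) = 17/3; p² − 32·q² = 289 − 288 = 1.
  The first convergent with p² − 32·q² = 1 gives the fundamental solution (x₁, y₁) = (17, 3).
Step 2: Apply the recurrence (x_{n+1}, y_{n+1}) = (x₁x_n + 32y₁y_n, x₁y_n + y₁x_n) repeatedly.
  From (x_1, y_1) = (17, 3): x_2 = 17·17 + 32·3·3 = 577; y_2 = 17·3 + 3·17 = 102.
  From (x_2, y_2) = (577, 102): x_3 = 17·577 + 32·3·102 = 19601; y_3 = 17·102 + 3·577 = 3465.
  From (x_3, y_3) = (19601, 3465): x_4 = 17·19601 + 32·3·3465 = 665857; y_4 = 17·3465 + 3·19601 = 117708.
  From (x_4, y_4) = (665857, 117708): x_5 = 17·665857 + 32·3·117708 = 22619537; y_5 = 17·117708 + 3·665857 = 3998607.
  From (x_5, y_5) = (22619537, 3998607): x_6 = 17·22619537 + 32·3·3998607 = 768398401; y_6 = 17·3998607 + 3·22619537 = 135834930.
  From (x_6, y_6) = (768398401, 135834930): x_7 = 17·768398401 + 32·3·135834930 = 26102926097; y_7 = 17·135834930 + 3·768398401 = 4614389013.
  From (x_7, y_7) = (26102926097, 4614389013): x_8 = 17·26102926097 + 32·3·4614389013 = 886731088897; y_8 = 17·4614389013 + 3·26102926097 = 156753391512.
Step 3: Verify x_8² - 32·y_8² = 786292024016459316676609 - 786292024016459316676608 = 1 (should be 1). ✓

(x_1, y_1) = (17, 3); (x_8, y_8) = (886731088897, 156753391512).


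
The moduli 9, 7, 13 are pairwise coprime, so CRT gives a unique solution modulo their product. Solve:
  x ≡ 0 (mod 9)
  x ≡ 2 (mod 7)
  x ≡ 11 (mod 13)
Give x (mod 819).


Moduli 9, 7, 13 are pairwise coprime; by CRT there is a unique solution modulo M = 9 · 7 · 13 = 819.
Solve pairwise, accumulating the modulus:
  Start with x ≡ 0 (mod 9).
  Combine with x ≡ 2 (mod 7): since gcd(9, 7) = 1, we get a unique residue mod 63.
    Write x = 0 + 9·t and substitute into x ≡ 2 (mod 7): 9·t ≡ 2 − 0 = 2 (mod 7).
    Reduce coefficients mod 7: 2·t ≡ 2 (mod 7).
    The inverse of 2 mod 7 is 4 (since 2·4 = 8 = 1·7 + 1), so t ≡ 4·2 = 8 ≡ 1 (mod 7).
    Then x = 0 + 9·1 = 9, valid modulo lcm(9, 7) = 63: x ≡ 9 (mod 63).
  Combine with x ≡ 11 (mod 13): since gcd(63, 13) = 1, we get a unique residue mod 819.
    Write x = 9 + 63·t and substitute into x ≡ 11 (mod 13): 63·t ≡ 11 − 9 = 2 (mod 13).
    Reduce coefficients mod 13: 11·t ≡ 2 (mod 13).
    The inverse of 11 mod 13 is 6 (since 11·6 = 66 = 5·13 + 1), so t ≡ 6·2 = 12 ≡ 12 (mod 13).
    Then x = 9 + 63·12 = 765, valid modulo lcm(63, 13) = 819: x ≡ 765 (mod 819).
Verify: 765 mod 9 = 0 ✓, 765 mod 7 = 2 ✓, 765 mod 13 = 11 ✓.

x ≡ 765 (mod 819).


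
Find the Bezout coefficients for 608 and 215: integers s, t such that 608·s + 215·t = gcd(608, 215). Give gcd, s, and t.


Euclidean algorithm on (608, 215) — divide until remainder is 0:
  608 = 2 · 215 + 178
  215 = 1 · 178 + 37
  178 = 4 · 37 + 30
  37 = 1 · 30 + 7
  30 = 4 · 7 + 2
  7 = 3 · 2 + 1
  2 = 2 · 1 + 0
gcd(608, 215) = 1.
Track Bezout coefficients alongside the remainders: start with r₀ = 608 = a·1 + b·0 (s = 1, t = 0) and r₁ = 215 = a·0 + b·1 (s = 0, t = 1); each new remainder r_{k+1} = r_{k-1} − q_k·r_k inherits s_{k+1} = s_{k-1} − q_k·s_k, t_{k+1} = t_{k-1} − q_k·t_k, so r_k = a·s_k + b·t_k at every step:
  q = 2: r = 178, s = 1 − 2·0 = 1, t = 0 − 2·1 = -2  (check: 608·1 + 215·(-2) = 178)
  q = 1: r = 37, s = 0 − 1·1 = -1, t = 1 − 1·(-2) = 3  (check: 608·(-1) + 215·3 = 37)
  q = 4: r = 30, s = 1 − 4·(-1) = 5, t = -2 − 4·3 = -14  (check: 608·5 + 215·(-14) = 30)
  q = 1: r = 7, s = -1 − 1·5 = -6, t = 3 − 1·(-14) = 17  (check: 608·(-6) + 215·17 = 7)
  q = 4: r = 2, s = 5 − 4·(-6) = 29, t = -14 − 4·17 = -82  (check: 608·29 + 215·(-82) = 2)
  q = 3: r = 1, s = -6 − 3·29 = -93, t = 17 − 3·(-82) = 263  (check: 608·(-93) + 215·263 = 1)
The row with r = 1 (the gcd) gives the Bezout coefficients s = -93, t = 263.
Result: 608 · (-93) + 215 · (263) = 1.

gcd(608, 215) = 1; s = -93, t = 263 (check: 608·(-93) + 215·263 = 1).


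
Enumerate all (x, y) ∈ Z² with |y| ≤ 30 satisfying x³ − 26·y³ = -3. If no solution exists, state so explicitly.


The equation is x³ - 26y³ = -3. For fixed y, x³ = 26·y³ − 3, so a solution requires the RHS to be a perfect cube.
Strategy: iterate y from -30 to 30, compute RHS = 26·y³ − 3, and check whether it is a (positive or negative) perfect cube.
Check small values of y:
  y = 0: RHS = -3 is not a perfect cube.
  y = 1: RHS = 23 is not a perfect cube.
  y = -1: RHS = -29 is not a perfect cube.
  y = 2: RHS = 205 is not a perfect cube.
  y = -2: RHS = -211 is not a perfect cube.
  y = 3: RHS = 699 is not a perfect cube.
  y = -3: RHS = -705 is not a perfect cube.
Continuing the search up to |y| = 30 finds no solutions either.
No (x, y) in the scanned range satisfies the equation.

No integer solutions with |y| ≤ 30.


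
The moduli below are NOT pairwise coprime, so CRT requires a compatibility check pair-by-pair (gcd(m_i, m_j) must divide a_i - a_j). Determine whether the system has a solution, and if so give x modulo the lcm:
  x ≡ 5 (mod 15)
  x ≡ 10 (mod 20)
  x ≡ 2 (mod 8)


Moduli 15, 20, 8 are not pairwise coprime, so CRT works modulo lcm(m_i) when all pairwise compatibility conditions hold.
Pairwise compatibility: gcd(m_i, m_j) must divide a_i - a_j for every pair.
Merge one congruence at a time:
  Start: x ≡ 5 (mod 15).
  Combine with x ≡ 10 (mod 20): gcd(15, 20) = 5; 10 - 5 = 5, which IS divisible by 5, so compatible.
    Write x = 5 + 15·t and substitute into x ≡ 10 (mod 20): 15·t ≡ 10 − 5 = 5 (mod 20).
    Divide the congruence (and modulus) by g = 5: 3·t ≡ 1 (mod 4).
    The inverse of 3 mod 4 is 3 (since 3·3 = 9 = 2·4 + 1), so t ≡ 3·1 = 3 ≡ 3 (mod 4).
    Then x = 5 + 15·3 = 50, valid modulo lcm(15, 20) = 60: x ≡ 50 (mod 60).
  Combine with x ≡ 2 (mod 8): gcd(60, 8) = 4; 2 - 50 = -48, which IS divisible by 4, so compatible.
    Write x = 50 + 60·t and substitute into x ≡ 2 (mod 8): 60·t ≡ 2 − 50 = -48 (mod 8).
    Divide the congruence (and modulus) by g = 4: 15·t ≡ -12 (mod 2).
    Reduce coefficients mod 2: 1·t ≡ 0 (mod 2).
    So t ≡ 0 (mod 2).
    Then x = 50 + 60·0 = 50, valid modulo lcm(60, 8) = 120: x ≡ 50 (mod 120).
Verify: 50 mod 15 = 5, 50 mod 20 = 10, 50 mod 8 = 2.

x ≡ 50 (mod 120).


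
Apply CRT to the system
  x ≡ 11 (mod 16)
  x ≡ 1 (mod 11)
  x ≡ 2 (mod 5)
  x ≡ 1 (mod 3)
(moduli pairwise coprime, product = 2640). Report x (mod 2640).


Product of moduli M = 16 · 11 · 5 · 3 = 2640.
Merge one congruence at a time:
  Start: x ≡ 11 (mod 16).
  Combine with x ≡ 1 (mod 11); new modulus lcm = 176.
    Write x = 11 + 16·t and substitute into x ≡ 1 (mod 11): 16·t ≡ 1 − 11 = -10 (mod 11).
    Reduce coefficients mod 11: 5·t ≡ 1 (mod 11).
    The inverse of 5 mod 11 is 9 (since 5·9 = 45 = 4·11 + 1), so t ≡ 9·1 = 9 ≡ 9 (mod 11).
    Then x = 11 + 16·9 = 155, valid modulo lcm(16, 11) = 176: x ≡ 155 (mod 176).
  Combine with x ≡ 2 (mod 5); new modulus lcm = 880.
    Write x = 155 + 176·t and substitute into x ≡ 2 (mod 5): 176·t ≡ 2 − 155 = -153 (mod 5).
    Reduce coefficients mod 5: 1·t ≡ 2 (mod 5).
    So t ≡ 2 (mod 5).
    Then x = 155 + 176·2 = 507, valid modulo lcm(176, 5) = 880: x ≡ 507 (mod 880).
  Combine with x ≡ 1 (mod 3); new modulus lcm = 2640.
    Write x = 507 + 880·t and substitute into x ≡ 1 (mod 3): 880·t ≡ 1 − 507 = -506 (mod 3).
    Reduce coefficients mod 3: 1·t ≡ 1 (mod 3).
    So t ≡ 1 (mod 3).
    Then x = 507 + 880·1 = 1387, valid modulo lcm(880, 3) = 2640: x ≡ 1387 (mod 2640).
Verify against each original: 1387 mod 16 = 11, 1387 mod 11 = 1, 1387 mod 5 = 2, 1387 mod 3 = 1.

x ≡ 1387 (mod 2640).


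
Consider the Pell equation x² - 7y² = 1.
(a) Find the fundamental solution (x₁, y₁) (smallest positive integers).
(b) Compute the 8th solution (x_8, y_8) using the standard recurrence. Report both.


Step 1: Find the fundamental solution (x₁, y₁) of x² - 7y² = 1.
  Expand √7 as a continued fraction. a₀ = ⌊√7⌋ = 2; iterate m_{k+1} = d_k·a_k − m_k, d_{k+1} = (7 − m_{k+1}²)/d_k, a_{k+1} = ⌊(a₀ + m_{k+1})/d_{k+1}⌋ (starting m₀ = 0, d₀ = 1), with convergents p_k = a_k·p_{k-1} + p_{k-2}, q_k = a_k·q_{k-1} + q_{k-2} (p₋₁ = 1, q₋₁ = 0):
  k = 0: a₀ = 2; p₀/q₀ = 2/1; p₀² − 7·q₀² = 4 − 7 = -3.
  k = 1: m = 2, d = 3, a = ⌊(2 + 2)/3⌋ = 1; p/q = (1·2 + 1)/(1·1 + 0) = 3/1; p² − 7·q² = 9 − 7 = 2.
  k = 2: m = 1, d = 2, a = ⌊(2 + 1)/2⌋ = 1; p/q = (1·3 + 2)/(1·1 + 1) = 5/2; p² − 7·q² = 25 − 28 = -3.
  k = 3: m = 1, d = 3, a = ⌊(2 + 1)/3⌋ = 1; p/q = (1·5 + 3)/(1·2 + 1) = 8/3; p² − 7·q² = 64 − 63 = 1.
  The first convergent with p² − 7·q² = 1 gives the fundamental solution (x₁, y₁) = (8, 3).
Step 2: Apply the recurrence (x_{n+1}, y_{n+1}) = (x₁x_n + 7y₁y_n, x₁y_n + y₁x_n) repeatedly.
  From (x_1, y_1) = (8, 3): x_2 = 8·8 + 7·3·3 = 127; y_2 = 8·3 + 3·8 = 48.
  From (x_2, y_2) = (127, 48): x_3 = 8·127 + 7·3·48 = 2024; y_3 = 8·48 + 3·127 = 765.
  From (x_3, y_3) = (2024, 765): x_4 = 8·2024 + 7·3·765 = 32257; y_4 = 8·765 + 3·2024 = 12192.
  From (x_4, y_4) = (32257, 12192): x_5 = 8·32257 + 7·3·12192 = 514088; y_5 = 8·12192 + 3·32257 = 194307.
  From (x_5, y_5) = (514088, 194307): x_6 = 8·514088 + 7·3·194307 = 8193151; y_6 = 8·194307 + 3·514088 = 3096720.
  From (x_6, y_6) = (8193151, 3096720): x_7 = 8·8193151 + 7·3·3096720 = 130576328; y_7 = 8·3096720 + 3·8193151 = 49353213.
  From (x_7, y_7) = (130576328, 49353213): x_8 = 8·130576328 + 7·3·49353213 = 2081028097; y_8 = 8·49353213 + 3·130576328 = 786554688.
Step 3: Verify x_8² - 7·y_8² = 4330677940503441409 - 4330677940503441408 = 1 (should be 1). ✓

(x_1, y_1) = (8, 3); (x_8, y_8) = (2081028097, 786554688).


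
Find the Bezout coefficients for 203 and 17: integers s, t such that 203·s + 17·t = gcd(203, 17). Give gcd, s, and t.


Euclidean algorithm on (203, 17) — divide until remainder is 0:
  203 = 11 · 17 + 16
  17 = 1 · 16 + 1
  16 = 16 · 1 + 0
gcd(203, 17) = 1.
Track Bezout coefficients alongside the remainders: start with r₀ = 203 = a·1 + b·0 (s = 1, t = 0) and r₁ = 17 = a·0 + b·1 (s = 0, t = 1); each new remainder r_{k+1} = r_{k-1} − q_k·r_k inherits s_{k+1} = s_{k-1} − q_k·s_k, t_{k+1} = t_{k-1} − q_k·t_k, so r_k = a·s_k + b·t_k at every step:
  q = 11: r = 16, s = 1 − 11·0 = 1, t = 0 − 11·1 = -11  (check: 203·1 + 17·(-11) = 16)
  q = 1: r = 1, s = 0 − 1·1 = -1, t = 1 − 1·(-11) = 12  (check: 203·(-1) + 17·12 = 1)
The row with r = 1 (the gcd) gives the Bezout coefficients s = -1, t = 12.
Result: 203 · (-1) + 17 · (12) = 1.

gcd(203, 17) = 1; s = -1, t = 12 (check: 203·(-1) + 17·12 = 1).


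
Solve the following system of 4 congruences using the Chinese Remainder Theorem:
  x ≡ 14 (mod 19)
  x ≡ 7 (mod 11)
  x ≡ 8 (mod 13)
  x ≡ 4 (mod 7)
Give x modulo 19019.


Product of moduli M = 19 · 11 · 13 · 7 = 19019.
Merge one congruence at a time:
  Start: x ≡ 14 (mod 19).
  Combine with x ≡ 7 (mod 11); new modulus lcm = 209.
    Write x = 14 + 19·t and substitute into x ≡ 7 (mod 11): 19·t ≡ 7 − 14 = -7 (mod 11).
    Reduce coefficients mod 11: 8·t ≡ 4 (mod 11).
    The inverse of 8 mod 11 is 7 (since 8·7 = 56 = 5·11 + 1), so t ≡ 7·4 = 28 ≡ 6 (mod 11).
    Then x = 14 + 19·6 = 128, valid modulo lcm(19, 11) = 209: x ≡ 128 (mod 209).
  Combine with x ≡ 8 (mod 13); new modulus lcm = 2717.
    Write x = 128 + 209·t and substitute into x ≡ 8 (mod 13): 209·t ≡ 8 − 128 = -120 (mod 13).
    Reduce coefficients mod 13: 1·t ≡ 10 (mod 13).
    So t ≡ 10 (mod 13).
    Then x = 128 + 209·10 = 2218, valid modulo lcm(209, 13) = 2717: x ≡ 2218 (mod 2717).
  Combine with x ≡ 4 (mod 7); new modulus lcm = 19019.
    Write x = 2218 + 2717·t and substitute into x ≡ 4 (mod 7): 2717·t ≡ 4 − 2218 = -2214 (mod 7).
    Reduce coefficients mod 7: 1·t ≡ 5 (mod 7).
    So t ≡ 5 (mod 7).
    Then x = 2218 + 2717·5 = 15803, valid modulo lcm(2717, 7) = 19019: x ≡ 15803 (mod 19019).
Verify against each original: 15803 mod 19 = 14, 15803 mod 11 = 7, 15803 mod 13 = 8, 15803 mod 7 = 4.

x ≡ 15803 (mod 19019).


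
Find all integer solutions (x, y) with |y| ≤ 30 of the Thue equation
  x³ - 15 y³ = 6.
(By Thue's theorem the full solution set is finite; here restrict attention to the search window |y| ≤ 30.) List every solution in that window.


The equation is x³ - 15y³ = 6. For fixed y, x³ = 15·y³ + 6, so a solution requires the RHS to be a perfect cube.
Strategy: iterate y from -30 to 30, compute RHS = 15·y³ + 6, and check whether it is a (positive or negative) perfect cube.
Check small values of y:
  y = 0: RHS = 6 is not a perfect cube.
  y = 1: RHS = 21 is not a perfect cube.
  y = -1: RHS = -9 is not a perfect cube.
  y = 2: RHS = 126 is not a perfect cube.
  y = -2: RHS = -114 is not a perfect cube.
  y = 3: RHS = 411 is not a perfect cube.
  y = -3: RHS = -399 is not a perfect cube.
Continuing the search up to |y| = 30 finds no solutions either.
No (x, y) in the scanned range satisfies the equation.

No integer solutions with |y| ≤ 30.


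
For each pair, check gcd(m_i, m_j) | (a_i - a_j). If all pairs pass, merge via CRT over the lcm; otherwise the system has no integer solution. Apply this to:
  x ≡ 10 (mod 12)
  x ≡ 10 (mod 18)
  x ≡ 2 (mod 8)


Moduli 12, 18, 8 are not pairwise coprime, so CRT works modulo lcm(m_i) when all pairwise compatibility conditions hold.
Pairwise compatibility: gcd(m_i, m_j) must divide a_i - a_j for every pair.
Merge one congruence at a time:
  Start: x ≡ 10 (mod 12).
  Combine with x ≡ 10 (mod 18): gcd(12, 18) = 6; 10 - 10 = 0, which IS divisible by 6, so compatible.
    Write x = 10 + 12·t and substitute into x ≡ 10 (mod 18): 12·t ≡ 10 − 10 = 0 (mod 18).
    Divide the congruence (and modulus) by g = 6: 2·t ≡ 0 (mod 3).
    The inverse of 2 mod 3 is 2 (since 2·2 = 4 = 1·3 + 1), so t ≡ 2·0 = 0 ≡ 0 (mod 3).
    Then x = 10 + 12·0 = 10, valid modulo lcm(12, 18) = 36: x ≡ 10 (mod 36).
  Combine with x ≡ 2 (mod 8): gcd(36, 8) = 4; 2 - 10 = -8, which IS divisible by 4, so compatible.
    Write x = 10 + 36·t and substitute into x ≡ 2 (mod 8): 36·t ≡ 2 − 10 = -8 (mod 8).
    Divide the congruence (and modulus) by g = 4: 9·t ≡ -2 (mod 2).
    Reduce coefficients mod 2: 1·t ≡ 0 (mod 2).
    So t ≡ 0 (mod 2).
    Then x = 10 + 36·0 = 10, valid modulo lcm(36, 8) = 72: x ≡ 10 (mod 72).
Verify: 10 mod 12 = 10, 10 mod 18 = 10, 10 mod 8 = 2.

x ≡ 10 (mod 72).


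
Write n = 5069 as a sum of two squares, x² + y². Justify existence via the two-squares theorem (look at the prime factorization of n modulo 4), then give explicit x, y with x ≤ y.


Step 1: Factor n = 5069 = 37 · 137.
Step 2: Check the mod-4 condition on each prime factor: 37 ≡ 1 (mod 4), exponent 1; 137 ≡ 1 (mod 4), exponent 1.
All primes ≡ 3 (mod 4) appear to even exponent (or don't appear), so by the two-squares theorem n IS expressible as a sum of two squares.
Step 3: Build a representation. Here n = 37 · 137 is a product of primes ≡ 1 (mod 4). Each prime p ≡ 1 (mod 4) is itself a sum of two squares; find a² by testing p − a² for a perfect square:
  37: 37 − 1² = 36 = 6² ⇒ 37 = 1² + 6².
  137: 137 − 1² = 136, 137 − 2² = 133, 137 − 3² = 128, 137 − 4² = 121 = 11² ⇒ 137 = 4² + 11².
  Combine using the Brahmagupta–Fibonacci identity (a² + b²)(c² + d²) = (ac − bd)² + (ad + bc)² = (ac + bd)² + (ad − bc)²:
  37 · 137 = 5069: from (1² + 6²)(4² + 11²), take (1·4 − 6·11, 1·11 + 6·4) = (4 − 66, 11 + 24) = (-62, 35); dropping signs (only squares matter) gives (62, 35); check 62² + 35² = 3844 + 1225 = 5069 ✓.
Step 4: Order so x ≤ y and verify: 35² + 62² = 1225 + 3844 = 5069 = n. ✓

n = 5069 = 35² + 62² (one valid representation with x ≤ y).


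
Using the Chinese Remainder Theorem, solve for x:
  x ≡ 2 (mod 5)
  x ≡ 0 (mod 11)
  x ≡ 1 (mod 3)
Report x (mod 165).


Moduli 5, 11, 3 are pairwise coprime; by CRT there is a unique solution modulo M = 5 · 11 · 3 = 165.
Solve pairwise, accumulating the modulus:
  Start with x ≡ 2 (mod 5).
  Combine with x ≡ 0 (mod 11): since gcd(5, 11) = 1, we get a unique residue mod 55.
    Write x = 2 + 5·t and substitute into x ≡ 0 (mod 11): 5·t ≡ 0 − 2 = -2 (mod 11).
    Reduce coefficients mod 11: 5·t ≡ 9 (mod 11).
    The inverse of 5 mod 11 is 9 (since 5·9 = 45 = 4·11 + 1), so t ≡ 9·9 = 81 ≡ 4 (mod 11).
    Then x = 2 + 5·4 = 22, valid modulo lcm(5, 11) = 55: x ≡ 22 (mod 55).
  Combine with x ≡ 1 (mod 3): since gcd(55, 3) = 1, we get a unique residue mod 165.
    Write x = 22 + 55·t and substitute into x ≡ 1 (mod 3): 55·t ≡ 1 − 22 = -21 (mod 3).
    Reduce coefficients mod 3: 1·t ≡ 0 (mod 3).
    So t ≡ 0 (mod 3).
    Then x = 22 + 55·0 = 22, valid modulo lcm(55, 3) = 165: x ≡ 22 (mod 165).
Verify: 22 mod 5 = 2 ✓, 22 mod 11 = 0 ✓, 22 mod 3 = 1 ✓.

x ≡ 22 (mod 165).


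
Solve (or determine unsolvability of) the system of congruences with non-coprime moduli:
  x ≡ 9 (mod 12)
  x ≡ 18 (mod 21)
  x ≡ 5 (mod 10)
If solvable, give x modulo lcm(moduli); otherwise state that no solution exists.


Moduli 12, 21, 10 are not pairwise coprime, so CRT works modulo lcm(m_i) when all pairwise compatibility conditions hold.
Pairwise compatibility: gcd(m_i, m_j) must divide a_i - a_j for every pair.
Merge one congruence at a time:
  Start: x ≡ 9 (mod 12).
  Combine with x ≡ 18 (mod 21): gcd(12, 21) = 3; 18 - 9 = 9, which IS divisible by 3, so compatible.
    Write x = 9 + 12·t and substitute into x ≡ 18 (mod 21): 12·t ≡ 18 − 9 = 9 (mod 21).
    Divide the congruence (and modulus) by g = 3: 4·t ≡ 3 (mod 7).
    The inverse of 4 mod 7 is 2 (since 4·2 = 8 = 1·7 + 1), so t ≡ 2·3 = 6 ≡ 6 (mod 7).
    Then x = 9 + 12·6 = 81, valid modulo lcm(12, 21) = 84: x ≡ 81 (mod 84).
  Combine with x ≡ 5 (mod 10): gcd(84, 10) = 2; 5 - 81 = -76, which IS divisible by 2, so compatible.
    Write x = 81 + 84·t and substitute into x ≡ 5 (mod 10): 84·t ≡ 5 − 81 = -76 (mod 10).
    Divide the congruence (and modulus) by g = 2: 42·t ≡ -38 (mod 5).
    Reduce coefficients mod 5: 2·t ≡ 2 (mod 5).
    The inverse of 2 mod 5 is 3 (since 2·3 = 6 = 1·5 + 1), so t ≡ 3·2 = 6 ≡ 1 (mod 5).
    Then x = 81 + 84·1 = 165, valid modulo lcm(84, 10) = 420: x ≡ 165 (mod 420).
Verify: 165 mod 12 = 9, 165 mod 21 = 18, 165 mod 10 = 5.

x ≡ 165 (mod 420).


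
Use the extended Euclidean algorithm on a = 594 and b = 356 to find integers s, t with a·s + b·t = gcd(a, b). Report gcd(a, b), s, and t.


Euclidean algorithm on (594, 356) — divide until remainder is 0:
  594 = 1 · 356 + 238
  356 = 1 · 238 + 118
  238 = 2 · 118 + 2
  118 = 59 · 2 + 0
gcd(594, 356) = 2.
Track Bezout coefficients alongside the remainders: start with r₀ = 594 = a·1 + b·0 (s = 1, t = 0) and r₁ = 356 = a·0 + b·1 (s = 0, t = 1); each new remainder r_{k+1} = r_{k-1} − q_k·r_k inherits s_{k+1} = s_{k-1} − q_k·s_k, t_{k+1} = t_{k-1} − q_k·t_k, so r_k = a·s_k + b·t_k at every step:
  q = 1: r = 238, s = 1 − 1·0 = 1, t = 0 − 1·1 = -1  (check: 594·1 + 356·(-1) = 238)
  q = 1: r = 118, s = 0 − 1·1 = -1, t = 1 − 1·(-1) = 2  (check: 594·(-1) + 356·2 = 118)
  q = 2: r = 2, s = 1 − 2·(-1) = 3, t = -1 − 2·2 = -5  (check: 594·3 + 356·(-5) = 2)
The row with r = 2 (the gcd) gives the Bezout coefficients s = 3, t = -5.
Result: 594 · (3) + 356 · (-5) = 2.

gcd(594, 356) = 2; s = 3, t = -5 (check: 594·3 + 356·(-5) = 2).
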